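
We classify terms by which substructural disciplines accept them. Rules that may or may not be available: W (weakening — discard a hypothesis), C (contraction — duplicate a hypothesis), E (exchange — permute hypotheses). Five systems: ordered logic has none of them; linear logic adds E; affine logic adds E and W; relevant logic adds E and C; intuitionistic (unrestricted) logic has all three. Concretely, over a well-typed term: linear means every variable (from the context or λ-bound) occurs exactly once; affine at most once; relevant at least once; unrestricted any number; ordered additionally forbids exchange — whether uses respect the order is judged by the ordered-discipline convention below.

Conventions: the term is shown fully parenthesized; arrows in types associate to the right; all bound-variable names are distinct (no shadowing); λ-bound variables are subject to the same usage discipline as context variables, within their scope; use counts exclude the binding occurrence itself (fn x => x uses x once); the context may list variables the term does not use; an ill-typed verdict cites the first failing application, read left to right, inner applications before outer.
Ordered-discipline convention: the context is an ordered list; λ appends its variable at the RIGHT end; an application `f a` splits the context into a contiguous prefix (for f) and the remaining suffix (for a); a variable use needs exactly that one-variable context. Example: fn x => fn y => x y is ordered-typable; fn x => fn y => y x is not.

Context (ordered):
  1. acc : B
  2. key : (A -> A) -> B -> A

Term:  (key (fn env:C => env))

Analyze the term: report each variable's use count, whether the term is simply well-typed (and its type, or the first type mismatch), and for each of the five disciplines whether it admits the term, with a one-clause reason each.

use counts: acc ×0, key ×1, env (λ-bound) ×1
left-to-right use order: key, env
typing: ill-typed: an argument C -> C mismatches the expected A -> A
ordered ✗ (fails simple typing)
linear ✗ (a type mismatch blocks all five)
affine ✗ (the type mismatch rejects it)
relevant ✗ (not simply typable)
unrestricted ✗ (fails simple typing)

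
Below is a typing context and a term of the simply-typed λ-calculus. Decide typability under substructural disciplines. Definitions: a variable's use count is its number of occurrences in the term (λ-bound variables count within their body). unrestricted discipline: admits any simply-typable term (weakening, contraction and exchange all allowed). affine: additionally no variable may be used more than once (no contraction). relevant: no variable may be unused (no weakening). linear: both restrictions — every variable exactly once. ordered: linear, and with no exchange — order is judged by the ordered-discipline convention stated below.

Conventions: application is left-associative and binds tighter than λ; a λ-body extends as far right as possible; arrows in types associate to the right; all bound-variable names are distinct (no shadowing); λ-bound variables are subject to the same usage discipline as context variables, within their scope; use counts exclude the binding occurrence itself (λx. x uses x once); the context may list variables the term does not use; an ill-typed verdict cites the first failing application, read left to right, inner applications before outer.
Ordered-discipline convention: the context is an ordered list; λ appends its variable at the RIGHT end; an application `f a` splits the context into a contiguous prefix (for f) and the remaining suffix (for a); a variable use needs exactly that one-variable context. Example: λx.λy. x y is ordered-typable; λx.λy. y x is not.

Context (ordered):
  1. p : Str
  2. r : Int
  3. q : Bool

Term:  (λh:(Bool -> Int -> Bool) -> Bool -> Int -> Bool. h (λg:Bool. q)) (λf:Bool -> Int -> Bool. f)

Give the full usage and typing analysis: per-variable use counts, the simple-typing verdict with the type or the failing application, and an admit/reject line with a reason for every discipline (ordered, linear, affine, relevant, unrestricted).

use counts: p ×0; r ×0; q ×1; h [bound] ×1; g [bound] ×0; f [bound] ×1
order of uses: h, q, f
typing: ill-typed: argument of type Bool -> Bool where Bool -> Int -> Bool is required
ordered: ✗, the type mismatch rejects it
linear: ✗, not simply typable
affine: ✗, fails simple typing
relevant: ✗, a type mismatch blocks all five
unrestricted: ✗, the type mismatch rejects it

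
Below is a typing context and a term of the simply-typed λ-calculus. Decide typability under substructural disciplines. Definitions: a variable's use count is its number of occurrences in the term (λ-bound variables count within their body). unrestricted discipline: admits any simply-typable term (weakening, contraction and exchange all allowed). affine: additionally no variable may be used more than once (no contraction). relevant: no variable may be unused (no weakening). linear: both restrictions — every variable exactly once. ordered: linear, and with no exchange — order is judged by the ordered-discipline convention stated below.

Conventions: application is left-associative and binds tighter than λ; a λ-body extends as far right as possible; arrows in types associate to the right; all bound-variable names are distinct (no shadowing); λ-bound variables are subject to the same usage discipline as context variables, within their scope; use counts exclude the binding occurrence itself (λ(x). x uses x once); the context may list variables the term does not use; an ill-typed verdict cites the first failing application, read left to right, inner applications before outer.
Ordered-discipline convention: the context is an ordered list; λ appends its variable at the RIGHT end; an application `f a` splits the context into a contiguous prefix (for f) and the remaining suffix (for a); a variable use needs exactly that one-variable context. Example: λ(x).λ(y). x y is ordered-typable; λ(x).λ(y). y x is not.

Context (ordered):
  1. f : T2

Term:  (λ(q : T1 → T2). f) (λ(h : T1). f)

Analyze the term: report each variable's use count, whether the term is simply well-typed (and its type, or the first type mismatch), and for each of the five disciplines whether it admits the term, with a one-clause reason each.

usage: f ×2, q (λ-bound) ×0, h (λ-bound) ×0
left-to-right use order: f, f
typing: well-typed at T2
ordered: ✗ — repeated use of f ×2; needs weakening: q, h unused
linear: ✗ — repeated use of f ×2; needs weakening: q, h unused
affine: ✗ — repeated use of f ×2
relevant: ✗ — needs weakening: q, h unused
unrestricted: ✓ — type-checks (T2) and nothing is barred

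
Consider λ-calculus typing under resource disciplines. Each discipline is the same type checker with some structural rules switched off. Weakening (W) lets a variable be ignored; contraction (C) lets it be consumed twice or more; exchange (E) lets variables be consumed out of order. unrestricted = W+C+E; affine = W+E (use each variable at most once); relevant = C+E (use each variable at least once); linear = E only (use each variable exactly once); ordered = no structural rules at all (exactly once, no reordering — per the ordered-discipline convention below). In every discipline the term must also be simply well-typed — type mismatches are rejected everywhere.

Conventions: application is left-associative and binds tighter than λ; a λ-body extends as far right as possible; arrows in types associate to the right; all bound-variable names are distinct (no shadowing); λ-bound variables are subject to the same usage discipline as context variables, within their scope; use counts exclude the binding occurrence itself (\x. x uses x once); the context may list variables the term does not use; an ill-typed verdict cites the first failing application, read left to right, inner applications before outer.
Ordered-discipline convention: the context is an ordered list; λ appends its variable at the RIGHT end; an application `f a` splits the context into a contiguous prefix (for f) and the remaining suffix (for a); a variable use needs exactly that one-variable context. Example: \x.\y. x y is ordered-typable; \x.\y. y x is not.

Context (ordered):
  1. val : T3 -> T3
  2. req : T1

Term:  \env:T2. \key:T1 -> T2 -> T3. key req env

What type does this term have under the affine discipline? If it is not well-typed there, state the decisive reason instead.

term : T2 -> (T1 -> T2 -> T3) -> T3
variable uses: val=0; req=1; env (λ-bound)=1; key (λ-bound)=1
left-to-right use order: key, req, env
typing: well-typed — term : T2 -> (T1 -> T2 -> T3) -> T3
across the five disciplines: ordered ✗; linear ✗; affine ✓; relevant ✗; unrestricted ✓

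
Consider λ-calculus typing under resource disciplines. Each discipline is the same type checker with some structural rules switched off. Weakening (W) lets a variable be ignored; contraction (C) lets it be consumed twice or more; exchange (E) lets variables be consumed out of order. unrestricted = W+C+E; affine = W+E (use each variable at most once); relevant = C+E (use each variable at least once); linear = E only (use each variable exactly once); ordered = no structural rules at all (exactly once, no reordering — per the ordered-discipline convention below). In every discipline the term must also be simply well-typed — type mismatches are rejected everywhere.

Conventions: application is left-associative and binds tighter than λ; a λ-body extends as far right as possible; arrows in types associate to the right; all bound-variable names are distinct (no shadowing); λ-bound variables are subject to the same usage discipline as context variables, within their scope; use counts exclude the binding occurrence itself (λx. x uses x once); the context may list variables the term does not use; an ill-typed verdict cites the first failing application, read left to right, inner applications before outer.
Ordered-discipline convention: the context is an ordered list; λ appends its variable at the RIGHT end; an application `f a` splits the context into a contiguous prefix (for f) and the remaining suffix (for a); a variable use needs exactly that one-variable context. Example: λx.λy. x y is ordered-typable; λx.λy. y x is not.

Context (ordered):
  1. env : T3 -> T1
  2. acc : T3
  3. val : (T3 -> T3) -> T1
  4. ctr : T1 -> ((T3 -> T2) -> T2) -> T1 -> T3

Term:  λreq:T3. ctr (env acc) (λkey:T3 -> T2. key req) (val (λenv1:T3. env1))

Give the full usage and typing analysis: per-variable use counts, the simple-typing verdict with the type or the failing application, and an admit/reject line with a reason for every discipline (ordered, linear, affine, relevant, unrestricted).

usage: env=1; acc=1; val=1; ctr=1; req (λ-bound)=1; key (λ-bound)=1; env1 (λ-bound)=1
order of uses: ctr, env, acc, key, req, val, env1
typing: ✓ — T3 -> T3
ordered: ✗ — needs exchange: uses follow ctr, env, acc, key, req, val, env1
linear: ✓ — single use per variable (env, acc, val, ctr, req, key, env1)
affine: ✓ — none of env, acc, val, ctr, req, key, env1 used more than once
relevant: ✓ — env, acc, val, ctr, req, key, env1: all used, weakening unneeded
unrestricted: ✓ — type-checks (T3 -> T3) and nothing is barred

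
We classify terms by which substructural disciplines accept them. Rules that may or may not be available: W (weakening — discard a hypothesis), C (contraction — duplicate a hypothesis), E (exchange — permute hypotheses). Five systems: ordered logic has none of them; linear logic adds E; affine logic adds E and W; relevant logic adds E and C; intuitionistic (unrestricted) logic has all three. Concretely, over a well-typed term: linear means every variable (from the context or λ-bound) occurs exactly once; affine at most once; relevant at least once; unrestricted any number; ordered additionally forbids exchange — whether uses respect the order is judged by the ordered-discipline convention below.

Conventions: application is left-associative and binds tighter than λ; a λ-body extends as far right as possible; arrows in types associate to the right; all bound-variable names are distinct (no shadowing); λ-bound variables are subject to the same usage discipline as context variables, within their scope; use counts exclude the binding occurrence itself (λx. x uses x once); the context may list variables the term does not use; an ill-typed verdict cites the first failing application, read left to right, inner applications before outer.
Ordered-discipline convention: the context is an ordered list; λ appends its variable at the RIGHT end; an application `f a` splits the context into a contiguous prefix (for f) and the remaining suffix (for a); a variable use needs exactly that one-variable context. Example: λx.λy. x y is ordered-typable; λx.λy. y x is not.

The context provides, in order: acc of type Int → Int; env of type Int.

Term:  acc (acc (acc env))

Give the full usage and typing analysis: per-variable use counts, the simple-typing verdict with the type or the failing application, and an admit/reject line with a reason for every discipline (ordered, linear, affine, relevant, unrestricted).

variable uses: acc=3; env=1
use order (left to right): acc, acc, acc, env
typing: the term checks, with type Int
ordered ✗ (uses contraction: acc ×3)
linear ✗ (uses contraction: acc ×3)
affine ✗ (uses contraction: acc ×3)
relevant ✓ (at least one use each (acc, env))
unrestricted ✓ (well-typed at Int; no restrictions here)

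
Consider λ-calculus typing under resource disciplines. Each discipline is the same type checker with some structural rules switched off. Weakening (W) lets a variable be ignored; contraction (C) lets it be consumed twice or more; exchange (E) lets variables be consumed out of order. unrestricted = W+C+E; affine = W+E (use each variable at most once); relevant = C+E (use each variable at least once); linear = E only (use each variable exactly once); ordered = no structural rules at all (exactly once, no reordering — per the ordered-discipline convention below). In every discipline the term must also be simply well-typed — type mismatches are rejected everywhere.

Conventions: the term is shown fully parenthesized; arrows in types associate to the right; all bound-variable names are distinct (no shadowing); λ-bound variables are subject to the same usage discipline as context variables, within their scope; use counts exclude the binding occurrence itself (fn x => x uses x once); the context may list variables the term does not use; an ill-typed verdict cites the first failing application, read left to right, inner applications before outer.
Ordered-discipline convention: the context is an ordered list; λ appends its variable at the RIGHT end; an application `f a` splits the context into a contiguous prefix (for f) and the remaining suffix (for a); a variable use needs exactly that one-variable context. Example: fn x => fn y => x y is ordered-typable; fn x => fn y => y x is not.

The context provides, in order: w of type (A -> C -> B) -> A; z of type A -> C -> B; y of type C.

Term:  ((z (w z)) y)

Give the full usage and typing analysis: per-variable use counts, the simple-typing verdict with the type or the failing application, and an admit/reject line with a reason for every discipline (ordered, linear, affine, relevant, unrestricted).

usage: w=1; z=2; y=1
left-to-right use order: z, w, z, y
typing: the term checks, with type B
ordered: ✗, repeated use of z ×2
linear: ✗, repeated use of z ×2
affine: ✗, repeated use of z ×2
relevant: ✓, at least one use each (w, z, y)
unrestricted: ✓, typability at B is all that's needed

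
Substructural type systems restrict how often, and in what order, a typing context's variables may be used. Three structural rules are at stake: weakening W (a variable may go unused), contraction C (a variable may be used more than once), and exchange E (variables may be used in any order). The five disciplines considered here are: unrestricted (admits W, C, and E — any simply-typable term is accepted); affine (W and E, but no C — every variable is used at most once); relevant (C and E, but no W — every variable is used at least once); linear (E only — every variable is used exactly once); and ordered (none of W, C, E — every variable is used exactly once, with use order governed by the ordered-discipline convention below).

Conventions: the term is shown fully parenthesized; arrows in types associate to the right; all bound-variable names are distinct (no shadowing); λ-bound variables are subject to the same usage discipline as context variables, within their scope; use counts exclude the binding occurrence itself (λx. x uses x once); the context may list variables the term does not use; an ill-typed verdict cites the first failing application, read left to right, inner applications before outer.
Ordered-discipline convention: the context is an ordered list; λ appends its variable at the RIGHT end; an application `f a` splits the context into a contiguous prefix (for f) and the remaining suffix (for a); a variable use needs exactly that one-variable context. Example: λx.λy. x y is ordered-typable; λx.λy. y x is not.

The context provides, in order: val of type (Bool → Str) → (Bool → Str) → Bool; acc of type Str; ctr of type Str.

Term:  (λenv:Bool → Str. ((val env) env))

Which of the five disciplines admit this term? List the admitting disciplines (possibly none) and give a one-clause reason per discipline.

admitted by: unrestricted
variable uses: val=1; acc=0; ctr=0; env (bound)=2
uses in reading order: val, env, env
typing: the term checks, with type (Bool → Str) → Bool
ordered: ✗ — uses contraction: env ×2; needs weakening: acc, ctr unused
linear: ✗ — uses contraction: env ×2; needs weakening: acc, ctr unused
affine: ✗ — uses contraction: env ×2
relevant: ✗ — needs weakening: acc, ctr unused
unrestricted: ✓ — well-typed at (Bool → Str) → Bool; no restrictions here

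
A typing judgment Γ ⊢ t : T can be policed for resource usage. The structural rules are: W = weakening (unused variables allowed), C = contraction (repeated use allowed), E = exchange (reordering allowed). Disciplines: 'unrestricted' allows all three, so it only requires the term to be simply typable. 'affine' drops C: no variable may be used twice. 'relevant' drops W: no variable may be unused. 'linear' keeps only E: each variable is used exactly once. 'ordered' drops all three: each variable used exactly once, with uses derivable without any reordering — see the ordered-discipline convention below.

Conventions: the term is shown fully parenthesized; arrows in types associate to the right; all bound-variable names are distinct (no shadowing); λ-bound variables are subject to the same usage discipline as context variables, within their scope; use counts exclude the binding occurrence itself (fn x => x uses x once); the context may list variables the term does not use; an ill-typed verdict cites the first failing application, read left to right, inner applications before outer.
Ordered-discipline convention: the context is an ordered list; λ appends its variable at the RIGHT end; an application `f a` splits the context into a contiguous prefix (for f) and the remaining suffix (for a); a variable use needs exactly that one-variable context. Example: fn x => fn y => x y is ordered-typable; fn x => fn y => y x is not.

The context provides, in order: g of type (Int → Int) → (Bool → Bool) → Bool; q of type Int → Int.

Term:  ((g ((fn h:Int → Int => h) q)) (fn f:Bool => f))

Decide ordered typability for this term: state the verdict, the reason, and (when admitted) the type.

yes — g, q, h, f once each; derivable with no W/C/E; term : Bool
variable uses: g: 1; q: 1; h (λ-bound): 1; f (λ-bound): 1
left-to-right use order: g, h, q, f
typing: the term checks, with type Bool
all disciplines: ordered ✓ · linear ✓ · affine ✓ · relevant ✓ · unrestricted ✓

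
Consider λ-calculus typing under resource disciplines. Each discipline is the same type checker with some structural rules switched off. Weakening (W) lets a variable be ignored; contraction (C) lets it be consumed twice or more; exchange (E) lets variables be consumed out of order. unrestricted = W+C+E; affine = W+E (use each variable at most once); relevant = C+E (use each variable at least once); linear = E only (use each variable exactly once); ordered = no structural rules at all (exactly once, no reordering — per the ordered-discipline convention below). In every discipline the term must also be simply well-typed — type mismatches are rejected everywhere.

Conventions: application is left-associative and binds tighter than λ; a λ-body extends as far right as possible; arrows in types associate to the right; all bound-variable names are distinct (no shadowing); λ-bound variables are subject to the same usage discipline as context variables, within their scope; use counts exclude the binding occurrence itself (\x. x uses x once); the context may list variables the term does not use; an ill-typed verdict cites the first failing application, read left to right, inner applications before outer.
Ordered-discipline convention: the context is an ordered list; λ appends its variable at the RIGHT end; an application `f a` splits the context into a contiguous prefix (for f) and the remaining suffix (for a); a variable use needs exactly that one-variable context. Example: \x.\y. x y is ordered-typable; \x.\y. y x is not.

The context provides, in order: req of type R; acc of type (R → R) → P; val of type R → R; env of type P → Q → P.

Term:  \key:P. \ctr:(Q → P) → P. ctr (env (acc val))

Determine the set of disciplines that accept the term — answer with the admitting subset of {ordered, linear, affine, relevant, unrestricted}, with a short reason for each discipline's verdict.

admitted by: affine, unrestricted
variable uses: req: 0; acc: 1; val: 1; env: 1; key (bound): 0; ctr (bound): 1
uses in reading order: ctr, env, acc, val
typing: ✓ — P → ((Q → P) → P) → P
ordered ✗ (needs weakening: req, key unused)
linear ✗ (needs weakening: req, key unused)
affine ✓ (at most one use each (req, acc, val, env, key, ctr))
relevant ✗ (needs weakening: req, key unused)
unrestricted ✓ (type-checks (P → ((Q → P) → P) → P) and nothing is barred)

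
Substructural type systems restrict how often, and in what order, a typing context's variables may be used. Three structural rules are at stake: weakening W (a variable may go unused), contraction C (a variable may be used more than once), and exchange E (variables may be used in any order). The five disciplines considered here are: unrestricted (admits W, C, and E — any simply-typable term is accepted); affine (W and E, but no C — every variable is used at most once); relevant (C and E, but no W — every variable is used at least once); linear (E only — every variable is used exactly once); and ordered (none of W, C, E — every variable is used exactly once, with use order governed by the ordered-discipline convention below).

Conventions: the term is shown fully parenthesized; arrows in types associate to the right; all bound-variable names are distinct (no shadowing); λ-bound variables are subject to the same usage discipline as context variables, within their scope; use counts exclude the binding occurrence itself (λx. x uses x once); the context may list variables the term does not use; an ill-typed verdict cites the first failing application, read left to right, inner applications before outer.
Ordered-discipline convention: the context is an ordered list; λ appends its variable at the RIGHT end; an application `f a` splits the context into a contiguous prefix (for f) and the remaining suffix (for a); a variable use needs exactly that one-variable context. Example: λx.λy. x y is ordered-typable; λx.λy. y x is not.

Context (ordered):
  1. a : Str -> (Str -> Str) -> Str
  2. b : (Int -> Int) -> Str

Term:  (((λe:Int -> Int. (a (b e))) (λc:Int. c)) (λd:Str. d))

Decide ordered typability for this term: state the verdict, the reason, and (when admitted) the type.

yes — a, b, e, c, d once each; derivable with no W/C/E; term : Str
use counts: a: 1×; b: 1×; e [bound]: 1×; c [bound]: 1×; d [bound]: 1×
uses in reading order: a, b, e, c, d
typing: the term checks, with type Str
all disciplines: ordered ✓; linear ✓; affine ✓; relevant ✓; unrestricted ✓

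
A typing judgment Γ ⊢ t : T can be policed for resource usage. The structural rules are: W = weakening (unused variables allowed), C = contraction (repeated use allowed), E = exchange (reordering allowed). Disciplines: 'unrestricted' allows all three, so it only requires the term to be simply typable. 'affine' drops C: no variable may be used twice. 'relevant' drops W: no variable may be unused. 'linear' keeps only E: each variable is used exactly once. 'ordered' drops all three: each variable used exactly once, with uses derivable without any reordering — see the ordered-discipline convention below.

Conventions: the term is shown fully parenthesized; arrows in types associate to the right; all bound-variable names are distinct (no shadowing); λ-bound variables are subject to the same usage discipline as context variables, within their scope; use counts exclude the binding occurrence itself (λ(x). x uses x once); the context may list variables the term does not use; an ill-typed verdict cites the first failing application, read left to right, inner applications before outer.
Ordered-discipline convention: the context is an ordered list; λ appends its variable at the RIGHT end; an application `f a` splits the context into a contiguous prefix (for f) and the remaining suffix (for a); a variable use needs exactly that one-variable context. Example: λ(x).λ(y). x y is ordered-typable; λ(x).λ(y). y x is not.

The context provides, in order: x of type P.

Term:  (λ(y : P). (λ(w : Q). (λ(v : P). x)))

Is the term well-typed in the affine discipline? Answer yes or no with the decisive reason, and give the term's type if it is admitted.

yes — none of x, y, w, v used more than once; term : P → Q → P → P
variable uses: x=1, y (λ-bound)=0, w (λ-bound)=0, v (λ-bound)=0
order of uses: x
typing: well-typed at P → Q → P → P
per-discipline verdicts: ordered ✗; linear ✗; affine ✓; relevant ✗; unrestricted ✓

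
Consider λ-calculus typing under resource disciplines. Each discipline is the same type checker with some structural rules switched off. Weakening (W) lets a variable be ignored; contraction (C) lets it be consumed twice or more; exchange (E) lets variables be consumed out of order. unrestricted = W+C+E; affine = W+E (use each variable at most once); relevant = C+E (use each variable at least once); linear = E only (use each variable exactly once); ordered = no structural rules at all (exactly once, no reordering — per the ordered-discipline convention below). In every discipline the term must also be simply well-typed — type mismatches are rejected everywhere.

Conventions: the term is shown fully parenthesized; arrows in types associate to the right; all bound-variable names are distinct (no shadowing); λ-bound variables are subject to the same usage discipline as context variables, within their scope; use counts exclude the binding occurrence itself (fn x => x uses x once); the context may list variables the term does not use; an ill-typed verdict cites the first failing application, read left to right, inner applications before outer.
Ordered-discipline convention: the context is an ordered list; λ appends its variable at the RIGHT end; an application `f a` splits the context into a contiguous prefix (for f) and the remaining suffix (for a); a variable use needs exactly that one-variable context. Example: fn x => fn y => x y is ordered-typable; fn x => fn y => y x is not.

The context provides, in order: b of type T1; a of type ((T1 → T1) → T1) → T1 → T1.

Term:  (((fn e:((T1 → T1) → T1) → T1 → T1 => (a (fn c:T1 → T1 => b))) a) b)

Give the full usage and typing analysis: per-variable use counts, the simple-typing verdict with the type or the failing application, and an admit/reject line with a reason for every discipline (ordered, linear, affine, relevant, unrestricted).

usage: b: 2, a: 2, e [bound]: 0, c [bound]: 0
uses in reading order: a, b, a, b
typing: well-typed — term : T1
ordered: ✗, uses contraction: b ×2, a ×2; e, c left unused
linear: ✗, uses contraction: b ×2, a ×2; e, c left unused
affine: ✗, uses contraction: b ×2, a ×2
relevant: ✗, e, c left unused
unrestricted: ✓, simply typable at T1; W, C, E all held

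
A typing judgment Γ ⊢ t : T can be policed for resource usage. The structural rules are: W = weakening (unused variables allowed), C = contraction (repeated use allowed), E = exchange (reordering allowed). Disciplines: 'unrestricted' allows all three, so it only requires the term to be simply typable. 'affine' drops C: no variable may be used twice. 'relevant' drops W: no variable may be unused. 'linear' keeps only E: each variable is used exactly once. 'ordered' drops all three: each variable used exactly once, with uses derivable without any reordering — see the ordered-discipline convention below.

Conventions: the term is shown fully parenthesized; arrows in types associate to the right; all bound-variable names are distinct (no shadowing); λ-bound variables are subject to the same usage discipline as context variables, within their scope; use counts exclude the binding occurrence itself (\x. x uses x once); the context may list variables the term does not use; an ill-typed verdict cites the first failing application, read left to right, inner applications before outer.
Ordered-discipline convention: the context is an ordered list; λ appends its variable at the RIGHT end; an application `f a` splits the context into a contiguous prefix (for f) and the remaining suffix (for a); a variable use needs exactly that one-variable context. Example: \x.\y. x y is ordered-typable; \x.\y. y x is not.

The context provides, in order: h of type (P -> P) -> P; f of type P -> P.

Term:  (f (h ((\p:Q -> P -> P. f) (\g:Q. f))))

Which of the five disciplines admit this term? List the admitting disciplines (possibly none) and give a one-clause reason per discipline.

accepted by: unrestricted
variable uses: h: 1, f: 3, p (bound): 0, g (bound): 0
use order (left to right): f, h, f, f
typing: the term checks, with type P
ordered: ✗, needs contraction — f ×3; needs weakening: p, g unused
linear: ✗, needs contraction — f ×3; needs weakening: p, g unused
affine: ✗, needs contraction — f ×3
relevant: ✗, needs weakening: p, g unused
unrestricted: ✓, typability at P is all that's needed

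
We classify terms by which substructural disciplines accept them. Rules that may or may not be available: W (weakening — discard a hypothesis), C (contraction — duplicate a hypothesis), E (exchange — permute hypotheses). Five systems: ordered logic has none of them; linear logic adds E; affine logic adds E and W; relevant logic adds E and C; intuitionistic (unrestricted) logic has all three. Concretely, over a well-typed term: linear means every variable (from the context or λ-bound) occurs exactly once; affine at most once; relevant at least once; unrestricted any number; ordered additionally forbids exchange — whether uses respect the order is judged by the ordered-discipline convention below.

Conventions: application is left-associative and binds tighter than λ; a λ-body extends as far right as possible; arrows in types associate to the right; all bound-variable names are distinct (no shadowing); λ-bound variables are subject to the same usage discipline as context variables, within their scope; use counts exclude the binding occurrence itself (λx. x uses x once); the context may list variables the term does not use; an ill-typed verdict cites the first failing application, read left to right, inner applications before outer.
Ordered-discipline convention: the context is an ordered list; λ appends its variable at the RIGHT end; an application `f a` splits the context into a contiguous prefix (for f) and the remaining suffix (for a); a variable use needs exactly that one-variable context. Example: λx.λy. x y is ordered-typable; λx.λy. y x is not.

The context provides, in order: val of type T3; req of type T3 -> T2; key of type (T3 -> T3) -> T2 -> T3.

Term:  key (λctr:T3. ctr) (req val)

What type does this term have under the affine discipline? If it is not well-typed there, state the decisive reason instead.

term : T3
counts: val=1; req=1; key=1; ctr (λ-bound)=1
order of uses: key, ctr, req, val
typing: well-typed at T3
across the five disciplines: ordered ✗, linear ✓, affine ✓, relevant ✓, unrestricted ✓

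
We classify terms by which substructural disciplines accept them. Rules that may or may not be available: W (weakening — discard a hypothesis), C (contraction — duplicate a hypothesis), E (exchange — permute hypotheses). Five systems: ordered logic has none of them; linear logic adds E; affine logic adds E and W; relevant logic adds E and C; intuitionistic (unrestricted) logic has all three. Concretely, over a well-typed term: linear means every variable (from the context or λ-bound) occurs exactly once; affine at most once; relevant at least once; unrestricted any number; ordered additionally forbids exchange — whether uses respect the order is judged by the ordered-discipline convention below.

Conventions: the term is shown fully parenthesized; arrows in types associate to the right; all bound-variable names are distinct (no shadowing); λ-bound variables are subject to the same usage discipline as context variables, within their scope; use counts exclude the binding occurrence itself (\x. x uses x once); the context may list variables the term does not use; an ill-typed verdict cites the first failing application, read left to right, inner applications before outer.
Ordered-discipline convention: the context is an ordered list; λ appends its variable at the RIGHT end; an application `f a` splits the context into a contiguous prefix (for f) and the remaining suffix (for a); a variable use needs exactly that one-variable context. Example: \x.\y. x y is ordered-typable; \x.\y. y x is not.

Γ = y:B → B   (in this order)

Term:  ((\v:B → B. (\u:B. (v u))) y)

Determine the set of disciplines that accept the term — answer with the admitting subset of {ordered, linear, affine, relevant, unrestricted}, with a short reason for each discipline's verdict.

admitted by: ordered, linear, affine, relevant, unrestricted
usage: y=1; v [bound]=1; u [bound]=1
left-to-right use order: v, u, y
typing: well-typed — term : B → B
ordered ✓ (single-use (y, v, u), ordered derivation ok)
linear ✓ (y, v, u: one use apiece)
affine ✓ (none of y, v, u used more than once)
relevant ✓ (none of y, v, u goes unused)
unrestricted ✓ (simply typable at B → B; W, C, E all held)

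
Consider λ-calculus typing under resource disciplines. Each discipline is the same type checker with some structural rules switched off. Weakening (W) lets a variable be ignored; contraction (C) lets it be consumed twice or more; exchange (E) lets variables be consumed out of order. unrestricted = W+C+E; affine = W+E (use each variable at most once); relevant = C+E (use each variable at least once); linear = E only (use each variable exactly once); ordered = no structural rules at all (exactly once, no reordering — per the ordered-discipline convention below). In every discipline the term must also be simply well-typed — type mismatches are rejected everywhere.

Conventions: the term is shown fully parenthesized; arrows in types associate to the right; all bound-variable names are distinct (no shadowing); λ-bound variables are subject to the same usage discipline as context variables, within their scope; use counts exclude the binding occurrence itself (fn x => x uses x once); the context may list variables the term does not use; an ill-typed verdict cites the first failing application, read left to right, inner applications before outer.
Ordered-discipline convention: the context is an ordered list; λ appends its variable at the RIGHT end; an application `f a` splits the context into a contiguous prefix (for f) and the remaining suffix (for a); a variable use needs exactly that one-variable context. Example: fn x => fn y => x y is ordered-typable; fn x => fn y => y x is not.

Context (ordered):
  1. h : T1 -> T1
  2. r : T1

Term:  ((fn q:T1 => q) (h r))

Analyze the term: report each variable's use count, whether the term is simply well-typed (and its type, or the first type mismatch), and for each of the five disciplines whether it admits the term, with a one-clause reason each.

use counts: h: 1; r: 1; q [bound]: 1
uses in reading order: q, h, r
typing: well-typed at T1
ordered: ✓ — h, r, q once each; derivable with no W/C/E
linear: ✓ — h, r, q: one use apiece
affine: ✓ — h, r, q: no repeats, contraction unneeded
relevant: ✓ — at least one use each (h, r, q)
unrestricted: ✓ — well-typed at T1; no restrictions here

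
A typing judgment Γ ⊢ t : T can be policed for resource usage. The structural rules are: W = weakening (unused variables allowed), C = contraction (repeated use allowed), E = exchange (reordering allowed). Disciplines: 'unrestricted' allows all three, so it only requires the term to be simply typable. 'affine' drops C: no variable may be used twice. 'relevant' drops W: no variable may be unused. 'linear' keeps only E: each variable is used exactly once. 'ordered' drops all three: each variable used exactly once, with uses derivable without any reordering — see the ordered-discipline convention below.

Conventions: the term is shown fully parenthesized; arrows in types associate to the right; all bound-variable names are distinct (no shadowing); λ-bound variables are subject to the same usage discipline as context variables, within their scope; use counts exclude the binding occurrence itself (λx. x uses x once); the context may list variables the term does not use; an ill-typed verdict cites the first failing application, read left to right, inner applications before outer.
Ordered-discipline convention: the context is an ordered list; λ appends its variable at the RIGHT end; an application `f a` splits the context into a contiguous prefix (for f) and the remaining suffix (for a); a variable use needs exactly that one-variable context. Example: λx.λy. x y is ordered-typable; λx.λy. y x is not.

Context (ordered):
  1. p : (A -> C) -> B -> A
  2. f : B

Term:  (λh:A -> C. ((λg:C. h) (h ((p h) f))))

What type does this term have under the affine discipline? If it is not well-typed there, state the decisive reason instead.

not well-typed under affine — needs contraction — h ×3
use counts: p=1; f=1; h (λ-bound)=3; g (λ-bound)=0
order of uses: h, h, p, h, f
typing: ✓ — (A -> C) -> A -> C
summary: ordered ✗; linear ✗; affine ✗; relevant ✗; unrestricted ✓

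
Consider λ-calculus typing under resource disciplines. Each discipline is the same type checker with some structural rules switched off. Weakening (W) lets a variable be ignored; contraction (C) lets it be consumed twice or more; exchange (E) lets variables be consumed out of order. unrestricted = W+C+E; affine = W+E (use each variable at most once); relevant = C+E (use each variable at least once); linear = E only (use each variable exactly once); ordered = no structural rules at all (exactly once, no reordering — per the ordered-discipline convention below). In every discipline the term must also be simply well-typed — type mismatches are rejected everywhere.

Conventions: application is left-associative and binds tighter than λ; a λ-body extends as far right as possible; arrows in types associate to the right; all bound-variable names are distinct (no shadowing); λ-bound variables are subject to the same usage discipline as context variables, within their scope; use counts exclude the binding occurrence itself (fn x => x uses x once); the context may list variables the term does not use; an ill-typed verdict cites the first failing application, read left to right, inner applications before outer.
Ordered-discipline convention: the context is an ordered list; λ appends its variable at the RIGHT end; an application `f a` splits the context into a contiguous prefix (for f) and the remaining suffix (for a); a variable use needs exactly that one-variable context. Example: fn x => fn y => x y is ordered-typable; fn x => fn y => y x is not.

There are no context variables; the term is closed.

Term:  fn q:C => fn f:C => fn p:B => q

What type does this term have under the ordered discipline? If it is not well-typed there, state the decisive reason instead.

not well-typed under ordered — f, p left unused
usage: q (bound)=1, f (bound)=0, p (bound)=0
order of uses: q
typing: the term checks, with type C -> C -> B -> C
all disciplines: ordered ✗; linear ✗; affine ✓; relevant ✗; unrestricted ✓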